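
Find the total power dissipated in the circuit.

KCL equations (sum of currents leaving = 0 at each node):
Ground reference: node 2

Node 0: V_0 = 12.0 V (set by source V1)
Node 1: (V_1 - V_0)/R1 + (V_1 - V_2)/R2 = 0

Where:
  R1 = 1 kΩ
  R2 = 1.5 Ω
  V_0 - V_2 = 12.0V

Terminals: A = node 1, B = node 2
Nodal analysis, taking node 2 as the 0 V reference.
Source V1 fixes V_0 = 12 V.
KCL at each unknown node (sum of currents leaving = 0; resistances in Ω):
  Node 1: (V_1 - 12)/1000 + (V_1 - 0)/1.5 = 0
Collecting terms: 0.6677 × V_1 = 0.012  =>  V_1 = 0.01797 V
Power in each resistor, P = (ΔV)²/R:
  P_R1 = (12 - 0.01797)²/1000 = 0.1436 W
  P_R2 = (0.01797 - 0)²/1.5 = 0.0002154 W
P_total = P_R1 + P_R2 = 0.1438 W

Final answer: 0.1438 W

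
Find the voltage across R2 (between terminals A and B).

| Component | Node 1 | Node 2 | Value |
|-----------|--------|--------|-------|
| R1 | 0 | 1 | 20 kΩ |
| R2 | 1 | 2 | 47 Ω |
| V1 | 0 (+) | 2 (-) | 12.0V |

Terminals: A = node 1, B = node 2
R1 and R2 are in series across V1 (node 0 → node 1 → node 2), and the output A–B is taken across R2, so this is a voltage divider.
Series current: I = V1/(R1 + R2) = 12/(20000 + 47) = 12/20050 = 0.0005986 A
V_R2 = I × R2 = V1 × R2/(R1 + R2) = 12 × 47/20050 = 0.02813 V

Final answer: 0.02813 V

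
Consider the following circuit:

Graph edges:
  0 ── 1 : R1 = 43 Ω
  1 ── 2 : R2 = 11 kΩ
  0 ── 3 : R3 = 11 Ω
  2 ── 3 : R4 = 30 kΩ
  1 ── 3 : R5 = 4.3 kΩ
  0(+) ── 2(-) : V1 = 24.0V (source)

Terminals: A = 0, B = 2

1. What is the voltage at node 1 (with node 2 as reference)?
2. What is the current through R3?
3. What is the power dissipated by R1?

Nodal analysis, taking node 2 as the 0 V reference.
Source V1 fixes V_0 = 24 V.
KCL at each unknown node (sum of currents leaving = 0; resistances in Ω):
  Node 1: (V_1 - 24)/43 + (V_1 - 0)/11000 + (V_1 - V_3)/4300 = 0
  Node 3: (V_3 - 24)/11 + (V_3 - 0)/30000 + (V_3 - V_1)/4300 = 0
Collecting terms (coefficients in siemens):
  0.02358·V_1 - 0.0002326·V_3 = 0.5581
  0.09117·V_3 - 0.0002326·V_1 = 2.182
Determinant D = (0.02358)(0.09117) - (-0.0002326)(-0.0002326) = 0.00215
V_1 = [(0.5581)(0.09117) - (-0.0002326)(2.182)]/D = 23.91 V
V_3 = [(0.02358)(2.182) - (0.5581)(-0.0002326)]/D = 23.99 V
Part 1:
  Read off the nodal solution: V_1 = 23.91 V
Part 2:
  I_R3 = (V_0 - V_3)/R3 = (24 - 23.99)/11 = 0.0008191 A
  Magnitude: I_R3 = 0.0008191 A
Part 3:
  I_R1 = (V_0 - V_1)/R1 = (24 - 23.91)/43 = 0.002154 A
  P_R1 = I_R1² × R1 = (0.002154)² × 43 = 0.0001995 W

Final answers:
1. V_1 = 23.91 V
2. I_R3 = 0.0008191 A
3. P_R1 = 0.0001995 W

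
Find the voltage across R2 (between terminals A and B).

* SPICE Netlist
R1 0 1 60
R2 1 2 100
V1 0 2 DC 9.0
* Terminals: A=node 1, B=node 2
R1 and R2 are in series across V1 (node 0 → node 1 → node 2), and the output A–B is taken across R2, so this is a voltage divider.
Series current: I = V1/(R1 + R2) = 9/(60 + 100) = 9/160 = 0.05625 A
V_R2 = I × R2 = V1 × R2/(R1 + R2) = 9 × 100/160 = 5.625 V

Final answer: 5.625 V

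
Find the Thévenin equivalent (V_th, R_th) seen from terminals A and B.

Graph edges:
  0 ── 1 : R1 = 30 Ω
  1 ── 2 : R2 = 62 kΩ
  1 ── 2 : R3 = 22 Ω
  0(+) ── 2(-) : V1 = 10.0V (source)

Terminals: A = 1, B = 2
Step 1 — V_th is the open-circuit voltage V_A - V_B (nothing connected across the terminals).
Nodal analysis, taking node 2 as the 0 V reference.
Source V1 fixes V_0 = 10 V.
KCL at each unknown node (sum of currents leaving = 0; resistances in Ω):
  Node 1: (V_1 - 10)/30 + (V_1 - 0)/62000 + (V_1 - 0)/22 = 0
Collecting terms: 0.0788 × V_1 = 0.3333  =>  V_1 = 4.23 V
V_th = V_1 - V_2 = 4.23 - 0 = 4.23 V
Step 2 — R_th: zero the source — replace V1 by a short circuit (node 2 merges into node 0) — and find the resistance seen between A (node 1) and B (node 0).
Reduce the network between node 1 (A) and node 0 (B) by series/parallel combination:
  Rp1 = R1 ‖ R2 ‖ R3 (parallel, all between nodes 0 and 1) = 1/(1/30 + 1/62000 + 1/22) = 12.69 Ω
R_th = 12.69 Ω

Final answer: V_th = 4.23 V, R_th = 12.69 Ω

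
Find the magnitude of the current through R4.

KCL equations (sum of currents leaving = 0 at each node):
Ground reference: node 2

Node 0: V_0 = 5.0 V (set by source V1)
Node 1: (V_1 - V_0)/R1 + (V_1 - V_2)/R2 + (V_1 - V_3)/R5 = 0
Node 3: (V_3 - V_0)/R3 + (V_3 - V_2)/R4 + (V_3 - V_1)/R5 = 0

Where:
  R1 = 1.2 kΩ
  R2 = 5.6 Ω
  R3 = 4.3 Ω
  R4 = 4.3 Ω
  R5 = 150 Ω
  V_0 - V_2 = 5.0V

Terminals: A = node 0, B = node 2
Nodal analysis, taking node 2 as the 0 V reference.
Source V1 fixes V_0 = 5 V.
KCL at each unknown node (sum of currents leaving = 0; resistances in Ω):
  Node 1: (V_1 - 5)/1200 + (V_1 - 0)/5.6 + (V_1 - V_3)/150 = 0
  Node 3: (V_3 - 5)/4.3 + (V_3 - 0)/4.3 + (V_3 - V_1)/150 = 0
Collecting terms (coefficients in siemens):
  0.1861·V_1 - 0.006667·V_3 = 0.004167
  0.4718·V_3 - 0.006667·V_1 = 1.163
Determinant D = (0.1861)(0.4718) - (-0.006667)(-0.006667) = 0.08774
V_1 = [(0.004167)(0.4718) - (-0.006667)(1.163)]/D = 0.1108 V
V_3 = [(0.1861)(1.163) - (0.004167)(-0.006667)]/D = 2.466 V
I_R4 = (V_2 - V_3)/R4 = (0 - 2.466)/4.3 = -0.5735 A
|I_R4| = 0.5735 A

Final answer: |I_R4| = 0.5735 A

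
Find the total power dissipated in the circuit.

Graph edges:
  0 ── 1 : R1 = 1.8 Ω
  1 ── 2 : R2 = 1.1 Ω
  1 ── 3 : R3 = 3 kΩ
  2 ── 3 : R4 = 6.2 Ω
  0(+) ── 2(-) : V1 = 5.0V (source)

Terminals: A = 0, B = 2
Nodal analysis, taking node 2 as the 0 V reference.
Source V1 fixes V_0 = 5 V.
KCL at each unknown node (sum of currents leaving = 0; resistances in Ω):
  Node 1: (V_1 - 5)/1.8 + (V_1 - 0)/1.1 + (V_1 - V_3)/3000 = 0
  Node 3: (V_3 - V_1)/3000 + (V_3 - 0)/6.2 = 0
Collecting terms (coefficients in siemens):
  1.465·V_1 - 0.0003333·V_3 = 2.778
  0.1616·V_3 - 0.0003333·V_1 = 0
Determinant D = (1.465)(0.1616) - (-0.0003333)(-0.0003333) = 0.2368
V_1 = [(2.778)(0.1616) - (-0.0003333)(0)]/D = 1.896 V
V_3 = [(1.465)(0) - (2.778)(-0.0003333)]/D = 0.003911 V
Power in each resistor, P = (ΔV)²/R:
  P_R1 = (5 - 1.896)²/1.8 = 5.352 W
  P_R2 = (1.896 - 0)²/1.1 = 3.268 W
  P_R3 = (1.896 - 0.003911)²/3000 = 0.001193 W
  P_R4 = (0 - 0.003911)²/6.2 = 0.000002467 W
P_total = P_R1 + P_R2 + P_R3 + P_R4 = 8.622 W

Final answer: 8.622 W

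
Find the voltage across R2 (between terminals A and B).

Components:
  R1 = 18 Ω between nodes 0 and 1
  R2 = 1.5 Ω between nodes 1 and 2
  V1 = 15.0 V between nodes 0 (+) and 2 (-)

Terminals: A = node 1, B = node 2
R1 and R2 are in series across V1 (node 0 → node 1 → node 2), and the output A–B is taken across R2, so this is a voltage divider.
Series current: I = V1/(R1 + R2) = 15/(18 + 1.5) = 15/19.5 = 0.7692 A
V_R2 = I × R2 = V1 × R2/(R1 + R2) = 15 × 1.5/19.5 = 1.154 V

Final answer: 1.154 V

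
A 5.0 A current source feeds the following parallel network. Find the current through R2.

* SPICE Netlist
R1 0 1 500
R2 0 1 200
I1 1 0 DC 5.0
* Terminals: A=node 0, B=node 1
All resistors sit directly between nodes 0 and 1, so they are in parallel and share one voltage V; the full source current 5 A splits among them.
1/R_par = 1/500 + 1/200 = 0.007 S  =>  R_par = 142.9 Ω
V = I × R_par = 5 × 142.9 = 714.3 V
I_R2 = V/R2 = 714.3/200 = 3.571 A

Final answer: 3.571 A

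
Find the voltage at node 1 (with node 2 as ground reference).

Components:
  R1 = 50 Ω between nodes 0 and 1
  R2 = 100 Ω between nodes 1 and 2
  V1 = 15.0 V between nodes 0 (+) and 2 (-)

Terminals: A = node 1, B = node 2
Nodal analysis, taking node 2 as the 0 V reference.
Source V1 fixes V_0 = 15 V.
KCL at each unknown node (sum of currents leaving = 0; resistances in Ω):
  Node 1: (V_1 - 15)/50 + (V_1 - 0)/100 = 0
Collecting terms: 0.03 × V_1 = 0.3  =>  V_1 = 10 V
The requested potential is V_1 = 10 V.

Final answer: V_1 = 10 V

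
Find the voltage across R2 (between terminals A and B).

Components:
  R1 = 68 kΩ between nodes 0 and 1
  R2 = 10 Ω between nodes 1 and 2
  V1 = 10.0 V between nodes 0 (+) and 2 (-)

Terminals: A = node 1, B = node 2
R1 and R2 are in series across V1 (node 0 → node 1 → node 2), and the output A–B is taken across R2, so this is a voltage divider.
Series current: I = V1/(R1 + R2) = 10/(68000 + 10) = 10/68010 = 0.000147 A
V_R2 = I × R2 = V1 × R2/(R1 + R2) = 10 × 10/68010 = 0.00147 V

Final answer: 0.00147 V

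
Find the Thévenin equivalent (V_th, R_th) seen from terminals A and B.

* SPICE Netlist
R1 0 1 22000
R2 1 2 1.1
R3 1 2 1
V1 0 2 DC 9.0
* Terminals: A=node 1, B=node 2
Step 1 — V_th is the open-circuit voltage V_A - V_B (nothing connected across the terminals).
Nodal analysis, taking node 2 as the 0 V reference.
Source V1 fixes V_0 = 9 V.
KCL at each unknown node (sum of currents leaving = 0; resistances in Ω):
  Node 1: (V_1 - 9)/22000 + (V_1 - 0)/1.1 + (V_1 - 0)/1 = 0
Collecting terms: 1.909 × V_1 = 0.0004091  =>  V_1 = 0.0002143 V
V_th = V_1 - V_2 = 0.0002143 - 0 = 0.0002143 V
Step 2 — R_th: zero the source — replace V1 by a short circuit (node 2 merges into node 0) — and find the resistance seen between A (node 1) and B (node 0).
Reduce the network between node 1 (A) and node 0 (B) by series/parallel combination:
  Rp1 = R1 ‖ R2 ‖ R3 (parallel, all between nodes 0 and 1) = 1/(1/22000 + 1/1.1 + 1/1) = 0.5238 Ω
R_th = 0.5238 Ω

Final answer: V_th = 0.0002143 V, R_th = 0.5238 Ω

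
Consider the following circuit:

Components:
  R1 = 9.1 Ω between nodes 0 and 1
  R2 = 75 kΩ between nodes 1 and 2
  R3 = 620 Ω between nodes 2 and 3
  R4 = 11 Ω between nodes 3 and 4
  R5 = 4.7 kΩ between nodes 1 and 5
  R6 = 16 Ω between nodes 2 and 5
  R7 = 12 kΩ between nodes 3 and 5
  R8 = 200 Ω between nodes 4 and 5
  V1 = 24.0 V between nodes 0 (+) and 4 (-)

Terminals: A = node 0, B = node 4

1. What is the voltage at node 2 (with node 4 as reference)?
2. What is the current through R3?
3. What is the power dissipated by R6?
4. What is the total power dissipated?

Nodal analysis, taking node 4 as the 0 V reference.
Source V1 fixes V_0 = 24 V.
KCL at each unknown node (sum of currents leaving = 0; resistances in Ω):
  Node 1: (V_1 - 24)/9.1 + (V_1 - V_2)/75000 + (V_1 - V_5)/4700 = 0
  Node 2: (V_2 - V_1)/75000 + (V_2 - V_3)/620 + (V_2 - V_5)/16 = 0
  Node 3: (V_3 - V_2)/620 + (V_3 - 0)/11 + (V_3 - V_5)/12000 = 0
  Node 5: (V_5 - V_1)/4700 + (V_5 - V_2)/16 + (V_5 - V_3)/12000 + (V_5 - 0)/200 = 0
Collecting terms (coefficients in siemens):
  0.1101·V_1 - 0.00001333·V_2 - 0.0002128·V_5 = 2.637
  0.06413·V_2 - 0.00001333·V_1 - 0.001613·V_3 - 0.0625·V_5 = 0
  0.09261·V_3 - 0.001613·V_2 - 0.00008333·V_5 = 0
  0.0678·V_5 - 0.0002128·V_1 - 0.0625·V_2 - 0.00008333·V_3 = 0
Solving these 4 simultaneous equations (Gaussian elimination) gives:
  V_1 = 23.95 V, V_2 = 0.7746 V, V_3 = 0.0142 V, V_5 = 0.7893 V
Part 1:
  Read off the nodal solution: V_2 = 0.7746 V
Part 2:
  I_R3 = (V_2 - V_3)/R3 = (0.7746 - 0.0142)/620 = 0.001226 A
  Magnitude: I_R3 = 0.001226 A
Part 3:
  I_R6 = (V_2 - V_5)/R6 = (0.7746 - 0.7893)/16 = -0.0009174 A
  P_R6 = I_R6² × R6 = (-0.0009174)² × 16 = 0.00001347 W
Part 4:
  Power in each resistor, P = (ΔV)²/R:
    P_R1 = (24 - 23.95)²/9.1 = 0.0002496 W
    P_R2 = (23.95 - 0.7746)²/75000 = 0.007163 W
    P_R3 = (0.7746 - 0.0142)²/620 = 0.0009326 W
    P_R4 = (0.0142 - 0)²/11 = 0.00001833 W
    P_R5 = (23.95 - 0.7893)²/4700 = 0.1142 W
    P_R6 = (0.7746 - 0.7893)²/16 = 0.00001347 W
    P_R7 = (0.0142 - 0.7893)²/12000 = 0.00005006 W
    P_R8 = (0 - 0.7893)²/200 = 0.003115 W
  P_total = P_R1 + P_R2 + P_R3 + P_R4 + P_R5 + P_R6 + P_R7 + P_R8 = 0.1257 W

Final answers:
1. V_2 = 0.7746 V
2. I_R3 = 0.001226 A
3. P_R6 = 1.347e-05 W
4. P_total = 0.1257 W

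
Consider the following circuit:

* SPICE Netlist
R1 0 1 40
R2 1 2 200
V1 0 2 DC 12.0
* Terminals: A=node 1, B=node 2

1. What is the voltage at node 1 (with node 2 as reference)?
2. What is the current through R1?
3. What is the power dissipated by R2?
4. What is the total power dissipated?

Nodal analysis, taking node 2 as the 0 V reference.
Source V1 fixes V_0 = 12 V.
KCL at each unknown node (sum of currents leaving = 0; resistances in Ω):
  Node 1: (V_1 - 12)/40 + (V_1 - 0)/200 = 0
Collecting terms: 0.03 × V_1 = 0.3  =>  V_1 = 10 V
Part 1:
  Read off the nodal solution: V_1 = 10 V
Part 2:
  I_R1 = (V_0 - V_1)/R1 = (12 - 10)/40 = 0.05 A
  Magnitude: I_R1 = 0.05 A
Part 3:
  I_R2 = (V_1 - V_2)/R2 = (10 - 0)/200 = 0.05 A
  P_R2 = I_R2² × R2 = (0.05)² × 200 = 0.5 W
Part 4:
  Power in each resistor, P = (ΔV)²/R:
    P_R1 = (12 - 10)²/40 = 0.1 W
    P_R2 = (10 - 0)²/200 = 0.5 W
  P_total = P_R1 + P_R2 = 0.6 W

Final answers:
1. V_1 = 10 V
2. I_R1 = 0.05 A
3. P_R2 = 0.5 W
4. P_total = 0.6 W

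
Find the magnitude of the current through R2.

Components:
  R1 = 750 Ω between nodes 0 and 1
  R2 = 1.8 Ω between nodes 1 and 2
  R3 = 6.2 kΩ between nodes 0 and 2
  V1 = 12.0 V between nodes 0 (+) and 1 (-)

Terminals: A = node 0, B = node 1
Nodal analysis, taking node 1 as the 0 V reference.
Source V1 fixes V_0 = 12 V.
KCL at each unknown node (sum of currents leaving = 0; resistances in Ω):
  Node 2: (V_2 - 0)/1.8 + (V_2 - 12)/6200 = 0
Collecting terms: 0.5557 × V_2 = 0.001935  =>  V_2 = 0.003483 V
I_R2 = (V_1 - V_2)/R2 = (0 - 0.003483)/1.8 = -0.001935 A
|I_R2| = 0.001935 A

Final answer: |I_R2| = 0.001935 A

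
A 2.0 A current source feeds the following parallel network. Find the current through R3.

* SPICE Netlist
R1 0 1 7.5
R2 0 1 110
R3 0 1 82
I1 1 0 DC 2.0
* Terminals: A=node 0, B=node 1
All resistors sit directly between nodes 0 and 1, so they are in parallel and share one voltage V; the full source current 2 A splits among them.
1/R_par = 1/7.5 + 1/110 + 1/82 = 0.1546 S  =>  R_par = 6.467 Ω
V = I × R_par = 2 × 6.467 = 12.93 V
I_R3 = V/R3 = 12.93/82 = 0.1577 A

Final answer: 0.1577 A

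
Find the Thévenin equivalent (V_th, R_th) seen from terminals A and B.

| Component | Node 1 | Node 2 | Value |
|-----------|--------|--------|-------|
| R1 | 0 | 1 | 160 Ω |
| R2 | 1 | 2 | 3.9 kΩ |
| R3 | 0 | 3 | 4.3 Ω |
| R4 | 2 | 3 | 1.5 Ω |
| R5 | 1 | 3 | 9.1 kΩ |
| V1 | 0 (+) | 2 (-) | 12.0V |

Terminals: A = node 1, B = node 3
Step 1 — V_th is the open-circuit voltage V_A - V_B (nothing connected across the terminals).
Nodal analysis, taking node 2 as the 0 V reference.
Source V1 fixes V_0 = 12 V.
KCL at each unknown node (sum of currents leaving = 0; resistances in Ω):
  Node 1: (V_1 - 12)/160 + (V_1 - 0)/3900 + (V_1 - V_3)/9100 = 0
  Node 3: (V_3 - 12)/4.3 + (V_3 - 0)/1.5 + (V_3 - V_1)/9100 = 0
Collecting terms (coefficients in siemens):
  0.006616·V_1 - 0.0001099·V_3 = 0.075
  0.8993·V_3 - 0.0001099·V_1 = 2.791
Determinant D = (0.006616)(0.8993) - (-0.0001099)(-0.0001099) = 0.00595
V_1 = [(0.075)(0.8993) - (-0.0001099)(2.791)]/D = 11.39 V
V_3 = [(0.006616)(2.791) - (0.075)(-0.0001099)]/D = 3.104 V
V_th = V_1 - V_3 = 11.39 - 3.104 = 8.283 V
Step 2 — R_th: zero the source — replace V1 by a short circuit (node 2 merges into node 0) — and find the resistance seen between A (node 1) and B (node 3).
Reduce the network between node 1 (A) and node 3 (B) by series/parallel combination:
  Rp1 = R1 ‖ R2 (parallel, both between nodes 0 and 1) = 1/(1/160 + 1/3900) = 153.7 Ω
  Rp2 = R3 ‖ R4 (parallel, both between nodes 0 and 3) = 1/(1/4.3 + 1/1.5) = 1.112 Ω
  Rs1 = Rp1 + Rp2 (series, joined only at node 0) = 153.7 + 1.112 = 154.8 Ω
  Rp3 = R5 ‖ Rs1 (parallel, both between nodes 1 and 3) = 1/(1/9100 + 1/154.8) = 152.2 Ω
R_th = 152.2 Ω

Final answer: V_th = 8.283 V, R_th = 152.2 Ω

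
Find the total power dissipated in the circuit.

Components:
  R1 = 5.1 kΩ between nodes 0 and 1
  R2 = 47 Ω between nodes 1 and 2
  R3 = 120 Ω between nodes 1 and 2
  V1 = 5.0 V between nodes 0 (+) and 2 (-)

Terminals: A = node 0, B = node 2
Nodal analysis, taking node 2 as the 0 V reference.
Source V1 fixes V_0 = 5 V.
KCL at each unknown node (sum of currents leaving = 0; resistances in Ω):
  Node 1: (V_1 - 5)/5100 + (V_1 - 0)/47 + (V_1 - 0)/120 = 0
Collecting terms: 0.02981 × V_1 = 0.0009804  =>  V_1 = 0.03289 V
Power in each resistor, P = (ΔV)²/R:
  P_R1 = (5 - 0.03289)²/5100 = 0.004838 W
  P_R2 = (0.03289 - 0)²/47 = 0.00002302 W
  P_R3 = (0.03289 - 0)²/120 = 0.000009016 W
P_total = P_R1 + P_R2 + P_R3 = 0.00487 W

Final answer: 0.00487 W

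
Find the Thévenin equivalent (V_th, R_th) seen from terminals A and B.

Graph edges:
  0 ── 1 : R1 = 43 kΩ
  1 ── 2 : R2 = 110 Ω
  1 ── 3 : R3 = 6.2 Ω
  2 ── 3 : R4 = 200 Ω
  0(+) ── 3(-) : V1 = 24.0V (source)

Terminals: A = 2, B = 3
Step 1 — V_th is the open-circuit voltage V_A - V_B (nothing connected across the terminals).
Nodal analysis, taking node 3 as the 0 V reference.
Source V1 fixes V_0 = 24 V.
KCL at each unknown node (sum of currents leaving = 0; resistances in Ω):
  Node 1: (V_1 - 24)/43000 + (V_1 - V_2)/110 + (V_1 - 0)/6.2 = 0
  Node 2: (V_2 - V_1)/110 + (V_2 - 0)/200 = 0
Collecting terms (coefficients in siemens):
  0.1704·V_1 - 0.009091·V_2 = 0.0005581
  0.01409·V_2 - 0.009091·V_1 = 0
Determinant D = (0.1704)(0.01409) - (-0.009091)(-0.009091) = 0.002319
V_1 = [(0.0005581)(0.01409) - (-0.009091)(0)]/D = 0.003392 V
V_2 = [(0.1704)(0) - (0.0005581)(-0.009091)]/D = 0.002188 V
V_th = V_2 - V_3 = 0.002188 - 0 = 0.002188 V
Step 2 — R_th: zero the source — replace V1 by a short circuit (node 3 merges into node 0) — and find the resistance seen between A (node 2) and B (node 0).
Reduce the network between node 2 (A) and node 0 (B) by series/parallel combination:
  Rp1 = R1 ‖ R3 (parallel, both between nodes 0 and 1) = 1/(1/43000 + 1/6.2) = 6.199 Ω
  Rs1 = R2 + Rp1 (series, joined only at node 1) = 110 + 6.199 = 116.2 Ω
  Rp2 = R4 ‖ Rs1 (parallel, both between nodes 0 and 2) = 1/(1/200 + 1/116.2) = 73.5 Ω
R_th = 73.5 Ω

Final answer: V_th = 0.002188 V, R_th = 73.5 Ω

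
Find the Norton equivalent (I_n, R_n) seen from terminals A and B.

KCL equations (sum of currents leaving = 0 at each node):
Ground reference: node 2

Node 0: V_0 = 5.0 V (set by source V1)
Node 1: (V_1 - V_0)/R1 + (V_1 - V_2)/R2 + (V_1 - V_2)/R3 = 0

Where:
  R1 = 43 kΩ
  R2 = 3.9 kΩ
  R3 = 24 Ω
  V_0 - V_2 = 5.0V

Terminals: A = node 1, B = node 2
Find the Thévenin equivalent first; then I_n = V_th/R_th and R_n = R_th.
Step 1 — V_th is the open-circuit voltage V_A - V_B (nothing connected across the terminals).
Nodal analysis, taking node 2 as the 0 V reference.
Source V1 fixes V_0 = 5 V.
KCL at each unknown node (sum of currents leaving = 0; resistances in Ω):
  Node 1: (V_1 - 5)/43000 + (V_1 - 0)/3900 + (V_1 - 0)/24 = 0
Collecting terms: 0.04195 × V_1 = 0.0001163  =>  V_1 = 0.002772 V
V_th = V_1 - V_2 = 0.002772 - 0 = 0.002772 V
Step 2 — R_th: zero the source — replace V1 by a short circuit (node 2 merges into node 0) — and find the resistance seen between A (node 1) and B (node 0).
Reduce the network between node 1 (A) and node 0 (B) by series/parallel combination:
  Rp1 = R1 ‖ R2 ‖ R3 (parallel, all between nodes 0 and 1) = 1/(1/43000 + 1/3900 + 1/24) = 23.84 Ω
R_th = 23.84 Ω
I_n = V_th/R_th = 0.002772/23.84 = 0.0001163 A, and R_n = R_th = 23.84 Ω

Final answer: I_n = 0.0001163 A, R_n = 23.84 Ω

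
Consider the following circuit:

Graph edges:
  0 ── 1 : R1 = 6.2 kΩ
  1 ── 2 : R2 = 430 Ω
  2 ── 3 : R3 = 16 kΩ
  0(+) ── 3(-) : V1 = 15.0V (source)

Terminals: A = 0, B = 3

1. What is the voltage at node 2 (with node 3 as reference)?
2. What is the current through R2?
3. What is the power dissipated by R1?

Nodal analysis, taking node 3 as the 0 V reference.
Source V1 fixes V_0 = 15 V.
KCL at each unknown node (sum of currents leaving = 0; resistances in Ω):
  Node 1: (V_1 - 15)/6200 + (V_1 - V_2)/430 = 0
  Node 2: (V_2 - V_1)/430 + (V_2 - 0)/16000 = 0
Collecting terms (coefficients in siemens):
  0.002487·V_1 - 0.002326·V_2 = 0.002419
  0.002388·V_2 - 0.002326·V_1 = 0
Determinant D = (0.002487)(0.002388) - (-0.002326)(-0.002326) = 0.0000005305
V_1 = [(0.002419)(0.002388) - (-0.002326)(0)]/D = 10.89 V
V_2 = [(0.002487)(0) - (0.002419)(-0.002326)]/D = 10.61 V
Part 1:
  Read off the nodal solution: V_2 = 10.61 V
Part 2:
  I_R2 = (V_1 - V_2)/R2 = (10.89 - 10.61)/430 = 0.0006628 A
  Magnitude: I_R2 = 0.0006628 A
Part 3:
  I_R1 = (V_0 - V_1)/R1 = (15 - 10.89)/6200 = 0.0006628 A
  P_R1 = I_R1² × R1 = (0.0006628)² × 6200 = 0.002724 W

Final answers:
1. V_2 = 10.61 V
2. I_R2 = 0.0006628 A
3. P_R1 = 0.002724 W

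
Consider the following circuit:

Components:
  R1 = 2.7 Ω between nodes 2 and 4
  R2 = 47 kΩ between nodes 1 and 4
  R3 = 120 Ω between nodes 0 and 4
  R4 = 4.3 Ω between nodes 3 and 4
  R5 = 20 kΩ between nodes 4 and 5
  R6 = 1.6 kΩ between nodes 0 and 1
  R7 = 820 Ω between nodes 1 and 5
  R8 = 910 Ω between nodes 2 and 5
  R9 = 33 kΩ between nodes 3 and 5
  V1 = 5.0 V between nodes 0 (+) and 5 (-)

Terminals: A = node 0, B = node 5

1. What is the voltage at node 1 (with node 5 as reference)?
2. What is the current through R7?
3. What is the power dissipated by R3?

Nodal analysis, taking node 5 as the 0 V reference.
Source V1 fixes V_0 = 5 V.
KCL at each unknown node (sum of currents leaving = 0; resistances in Ω):
  Node 1: (V_1 - V_4)/47000 + (V_1 - 5)/1600 + (V_1 - 0)/820 = 0
  Node 2: (V_2 - V_4)/2.7 + (V_2 - 0)/910 = 0
  Node 3: (V_3 - V_4)/4.3 + (V_3 - 0)/33000 = 0
  Node 4: (V_4 - V_2)/2.7 + (V_4 - V_1)/47000 + (V_4 - 5)/120 + (V_4 - V_3)/4.3 + (V_4 - 0)/20000 = 0
Collecting terms (coefficients in siemens):
  0.001866·V_1 - 0.00002128·V_4 = 0.003125
  0.3715·V_2 - 0.3704·V_4 = 0
  0.2326·V_3 - 0.2326·V_4 = 0
  0.6113·V_4 - 0.00002128·V_1 - 0.3704·V_2 - 0.2326·V_3 = 0.04167
Solving these 4 simultaneous equations (Gaussian elimination) gives:
  V_1 = 1.725 V, V_2 = 4.363 V, V_3 = 4.375 V, V_4 = 4.376 V
Part 1:
  Read off the nodal solution: V_1 = 1.725 V
Part 2:
  I_R7 = (V_1 - V_5)/R7 = (1.725 - 0)/820 = 0.002103 A
  Magnitude: I_R7 = 0.002103 A
Part 3:
  I_R3 = (V_0 - V_4)/R3 = (5 - 4.376)/120 = 0.005202 A
  P_R3 = I_R3² × R3 = (0.005202)² × 120 = 0.003247 W

Final answers:
1. V_1 = 1.725 V
2. I_R7 = 0.002103 A
3. P_R3 = 0.003247 W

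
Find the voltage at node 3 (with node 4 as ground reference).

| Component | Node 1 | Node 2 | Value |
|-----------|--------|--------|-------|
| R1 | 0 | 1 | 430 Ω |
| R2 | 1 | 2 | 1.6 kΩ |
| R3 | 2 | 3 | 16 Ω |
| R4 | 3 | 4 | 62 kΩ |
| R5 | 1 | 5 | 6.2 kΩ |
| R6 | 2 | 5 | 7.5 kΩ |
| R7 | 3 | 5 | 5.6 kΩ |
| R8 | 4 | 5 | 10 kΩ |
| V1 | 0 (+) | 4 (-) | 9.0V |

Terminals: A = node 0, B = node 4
Nodal analysis, taking node 4 as the 0 V reference.
Source V1 fixes V_0 = 9 V.
KCL at each unknown node (sum of currents leaving = 0; resistances in Ω):
  Node 1: (V_1 - 9)/430 + (V_1 - V_2)/1600 + (V_1 - V_5)/6200 = 0
  Node 2: (V_2 - V_1)/1600 + (V_2 - V_3)/16 + (V_2 - V_5)/7500 = 0
  Node 3: (V_3 - V_2)/16 + (V_3 - 0)/62000 + (V_3 - V_5)/5600 = 0
  Node 5: (V_5 - V_1)/6200 + (V_5 - V_2)/7500 + (V_5 - V_3)/5600 + (V_5 - 0)/10000 = 0
Collecting terms (coefficients in siemens):
  0.003112·V_1 - 0.000625·V_2 - 0.0001613·V_5 = 0.02093
  0.06326·V_2 - 0.000625·V_1 - 0.0625·V_3 - 0.0001333·V_5 = 0
  0.06269·V_3 - 0.0625·V_2 - 0.0001786·V_5 = 0
  0.0005732·V_5 - 0.0001613·V_1 - 0.0001333·V_2 - 0.0001786·V_3 = 0
Solving these 4 simultaneous equations (Gaussian elimination) gives:
  V_1 = 8.656 V, V_2 = 7.877 V, V_3 = 7.872 V, V_5 = 6.721 V
The requested potential is V_3 = 7.872 V.

Final answer: V_3 = 7.872 V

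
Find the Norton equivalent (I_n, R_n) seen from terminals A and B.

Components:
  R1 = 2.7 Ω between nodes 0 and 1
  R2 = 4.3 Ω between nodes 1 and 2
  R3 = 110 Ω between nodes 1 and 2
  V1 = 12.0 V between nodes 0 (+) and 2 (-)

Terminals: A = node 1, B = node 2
Find the Thévenin equivalent first; then I_n = V_th/R_th and R_n = R_th.
Step 1 — V_th is the open-circuit voltage V_A - V_B (nothing connected across the terminals).
Nodal analysis, taking node 2 as the 0 V reference.
Source V1 fixes V_0 = 12 V.
KCL at each unknown node (sum of currents leaving = 0; resistances in Ω):
  Node 1: (V_1 - 12)/2.7 + (V_1 - 0)/4.3 + (V_1 - 0)/110 = 0
Collecting terms: 0.612 × V_1 = 4.444  =>  V_1 = 7.262 V
V_th = V_1 - V_2 = 7.262 - 0 = 7.262 V
Step 2 — R_th: zero the source — replace V1 by a short circuit (node 2 merges into node 0) — and find the resistance seen between A (node 1) and B (node 0).
Reduce the network between node 1 (A) and node 0 (B) by series/parallel combination:
  Rp1 = R1 ‖ R2 ‖ R3 (parallel, all between nodes 0 and 1) = 1/(1/2.7 + 1/4.3 + 1/110) = 1.634 Ω
R_th = 1.634 Ω
I_n = V_th/R_th = 7.262/1.634 = 4.444 A, and R_n = R_th = 1.634 Ω

Final answer: I_n = 4.444 A, R_n = 1.634 Ω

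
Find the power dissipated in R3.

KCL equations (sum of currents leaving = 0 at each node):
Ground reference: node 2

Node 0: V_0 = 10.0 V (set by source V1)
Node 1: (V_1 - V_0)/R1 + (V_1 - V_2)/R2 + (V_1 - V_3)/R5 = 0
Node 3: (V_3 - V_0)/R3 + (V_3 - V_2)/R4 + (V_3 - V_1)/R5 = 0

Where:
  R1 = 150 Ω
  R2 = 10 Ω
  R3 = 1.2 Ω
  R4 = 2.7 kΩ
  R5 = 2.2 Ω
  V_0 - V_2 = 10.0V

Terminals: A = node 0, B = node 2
Nodal analysis, taking node 2 as the 0 V reference.
Source V1 fixes V_0 = 10 V.
KCL at each unknown node (sum of currents leaving = 0; resistances in Ω):
  Node 1: (V_1 - 10)/150 + (V_1 - 0)/10 + (V_1 - V_3)/2.2 = 0
  Node 3: (V_3 - 10)/1.2 + (V_3 - 0)/2700 + (V_3 - V_1)/2.2 = 0
Collecting terms (coefficients in siemens):
  0.5612·V_1 - 0.4545·V_3 = 0.06667
  1.288·V_3 - 0.4545·V_1 = 8.333
Determinant D = (0.5612)(1.288) - (-0.4545)(-0.4545) = 0.5164
V_1 = [(0.06667)(1.288) - (-0.4545)(8.333)]/D = 7.502 V
V_3 = [(0.5612)(8.333) - (0.06667)(-0.4545)]/D = 9.116 V
I_R3 = (V_0 - V_3)/R3 = (10 - 9.116)/1.2 = 0.7369 A
P_R3 = I_R3² × R3 = (0.7369)² × 1.2 = 0.6517 W

Final answer: 0.6517 W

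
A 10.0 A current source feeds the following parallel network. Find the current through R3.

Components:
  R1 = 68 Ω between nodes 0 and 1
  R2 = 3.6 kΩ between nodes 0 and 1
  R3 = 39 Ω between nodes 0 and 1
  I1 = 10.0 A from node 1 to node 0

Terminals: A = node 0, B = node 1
All resistors sit directly between nodes 0 and 1, so they are in parallel and share one voltage V; the full source current 10 A splits among them.
1/R_par = 1/68 + 1/3600 + 1/39 = 0.04062 S  =>  R_par = 24.62 Ω
V = I × R_par = 10 × 24.62 = 246.2 V
I_R3 = V/R3 = 246.2/39 = 6.312 A

Final answer: 6.312 A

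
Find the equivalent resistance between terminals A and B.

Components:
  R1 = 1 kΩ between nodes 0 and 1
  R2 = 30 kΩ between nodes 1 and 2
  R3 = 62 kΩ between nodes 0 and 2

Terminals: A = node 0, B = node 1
Reduce the network between node 0 (A) and node 1 (B) by series/parallel combination:
  Rs1 = R3 + R2 (series, joined only at node 2) = 62000 + 30000 = 92000 Ω
  Rp1 = R1 ‖ Rs1 (parallel, both between nodes 0 and 1) = 1/(1/1000 + 1/92000) = 989.2 Ω
R_eq = 989.2 Ω

Final answer: 989.2 Ω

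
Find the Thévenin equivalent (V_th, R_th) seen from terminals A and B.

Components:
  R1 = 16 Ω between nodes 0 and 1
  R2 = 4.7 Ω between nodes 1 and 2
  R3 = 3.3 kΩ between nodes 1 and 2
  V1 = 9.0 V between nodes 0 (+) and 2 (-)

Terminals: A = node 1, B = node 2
Step 1 — V_th is the open-circuit voltage V_A - V_B (nothing connected across the terminals).
Nodal analysis, taking node 2 as the 0 V reference.
Source V1 fixes V_0 = 9 V.
KCL at each unknown node (sum of currents leaving = 0; resistances in Ω):
  Node 1: (V_1 - 9)/16 + (V_1 - 0)/4.7 + (V_1 - 0)/3300 = 0
Collecting terms: 0.2756 × V_1 = 0.5625  =>  V_1 = 2.041 V
V_th = V_1 - V_2 = 2.041 - 0 = 2.041 V
Step 2 — R_th: zero the source — replace V1 by a short circuit (node 2 merges into node 0) — and find the resistance seen between A (node 1) and B (node 0).
Reduce the network between node 1 (A) and node 0 (B) by series/parallel combination:
  Rp1 = R1 ‖ R2 ‖ R3 (parallel, all between nodes 0 and 1) = 1/(1/16 + 1/4.7 + 1/3300) = 3.629 Ω
R_th = 3.629 Ω

Final answer: V_th = 2.041 V, R_th = 3.629 Ω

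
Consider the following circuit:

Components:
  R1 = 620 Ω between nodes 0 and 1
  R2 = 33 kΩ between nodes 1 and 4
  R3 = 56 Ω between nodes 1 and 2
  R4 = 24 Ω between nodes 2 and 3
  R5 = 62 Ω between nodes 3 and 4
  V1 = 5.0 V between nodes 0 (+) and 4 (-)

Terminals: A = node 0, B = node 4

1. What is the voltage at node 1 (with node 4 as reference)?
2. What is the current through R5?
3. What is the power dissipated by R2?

Nodal analysis, taking node 4 as the 0 V reference.
Source V1 fixes V_0 = 5 V.
KCL at each unknown node (sum of currents leaving = 0; resistances in Ω):
  Node 1: (V_1 - 5)/620 + (V_1 - 0)/33000 + (V_1 - V_2)/56 = 0
  Node 2: (V_2 - V_1)/56 + (V_2 - V_3)/24 = 0
  Node 3: (V_3 - V_2)/24 + (V_3 - 0)/62 = 0
Collecting terms (coefficients in siemens):
  0.0195·V_1 - 0.01786·V_2 = 0.008065
  0.05952·V_2 - 0.01786·V_1 - 0.04167·V_3 = 0
  0.0578·V_3 - 0.04167·V_2 = 0
Solving these 3 simultaneous equations (Gaussian elimination) gives:
  V_1 = 0.9285 V, V_2 = 0.5623 V, V_3 = 0.4054 V
Part 1:
  Read off the nodal solution: V_1 = 0.9285 V
Part 2:
  I_R5 = (V_3 - V_4)/R5 = (0.4054 - 0)/62 = 0.006539 A
  Magnitude: I_R5 = 0.006539 A
Part 3:
  I_R2 = (V_1 - V_4)/R2 = (0.9285 - 0)/33000 = 0.00002814 A
  P_R2 = I_R2² × R2 = (0.00002814)² × 33000 = 0.00002613 W

Final answers:
1. V_1 = 0.9285 V
2. I_R5 = 0.006539 A
3. P_R2 = 2.613e-05 W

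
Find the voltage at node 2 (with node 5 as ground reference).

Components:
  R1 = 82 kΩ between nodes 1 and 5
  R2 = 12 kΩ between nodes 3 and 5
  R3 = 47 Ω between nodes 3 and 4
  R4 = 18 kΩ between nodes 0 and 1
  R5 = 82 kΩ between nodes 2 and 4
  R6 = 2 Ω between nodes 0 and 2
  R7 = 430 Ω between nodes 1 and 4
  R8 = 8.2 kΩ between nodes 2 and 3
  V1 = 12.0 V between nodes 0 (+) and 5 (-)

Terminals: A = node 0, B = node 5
Nodal analysis, taking node 5 as the 0 V reference.
Source V1 fixes V_0 = 12 V.
KCL at each unknown node (sum of currents leaving = 0; resistances in Ω):
  Node 1: (V_1 - 0)/82000 + (V_1 - 12)/18000 + (V_1 - V_4)/430 = 0
  Node 2: (V_2 - V_4)/82000 + (V_2 - 12)/2 + (V_2 - V_3)/8200 = 0
  Node 3: (V_3 - 0)/12000 + (V_3 - V_4)/47 + (V_3 - V_2)/8200 = 0
  Node 4: (V_4 - V_3)/47 + (V_4 - V_2)/82000 + (V_4 - V_1)/430 = 0
Collecting terms (coefficients in siemens):
  0.002393·V_1 - 0.002326·V_4 = 0.0006667
  0.5001·V_2 - 0.000122·V_3 - 0.0000122·V_4 = 6
  0.02148·V_3 - 0.000122·V_2 - 0.02128·V_4 = 0
  0.02361·V_4 - 0.002326·V_1 - 0.0000122·V_2 - 0.02128·V_3 = 0
Solving these 4 simultaneous equations (Gaussian elimination) gives:
  V_1 = 8.027 V, V_2 = 12 V, V_3 = 7.966 V, V_4 = 7.974 V
The requested potential is V_2 = 12 V.

Final answer: V_2 = 12 V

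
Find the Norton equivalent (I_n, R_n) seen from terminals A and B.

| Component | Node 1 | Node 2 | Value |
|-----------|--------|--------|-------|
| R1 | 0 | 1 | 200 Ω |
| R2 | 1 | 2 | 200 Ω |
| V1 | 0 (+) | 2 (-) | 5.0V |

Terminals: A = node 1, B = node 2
Find the Thévenin equivalent first; then I_n = V_th/R_th and R_n = R_th.
Step 1 — V_th is the open-circuit voltage V_A - V_B (nothing connected across the terminals).
Nodal analysis, taking node 2 as the 0 V reference.
Source V1 fixes V_0 = 5 V.
KCL at each unknown node (sum of currents leaving = 0; resistances in Ω):
  Node 1: (V_1 - 5)/200 + (V_1 - 0)/200 = 0
Collecting terms: 0.01 × V_1 = 0.025  =>  V_1 = 2.5 V
V_th = V_1 - V_2 = 2.5 - 0 = 2.5 V
Step 2 — R_th: zero the source — replace V1 by a short circuit (node 2 merges into node 0) — and find the resistance seen between A (node 1) and B (node 0).
Reduce the network between node 1 (A) and node 0 (B) by series/parallel combination:
  Rp1 = R1 ‖ R2 (parallel, both between nodes 0 and 1) = 1/(1/200 + 1/200) = 100 Ω
R_th = 100 Ω
I_n = V_th/R_th = 2.5/100 = 0.025 A, and R_n = R_th = 100 Ω

Final answer: I_n = 0.025 A, R_n = 100 Ω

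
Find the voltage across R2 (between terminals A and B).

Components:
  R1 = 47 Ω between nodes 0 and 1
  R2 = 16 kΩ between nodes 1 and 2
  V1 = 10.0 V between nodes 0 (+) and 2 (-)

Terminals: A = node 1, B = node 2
R1 and R2 are in series across V1 (node 0 → node 1 → node 2), and the output A–B is taken across R2, so this is a voltage divider.
Series current: I = V1/(R1 + R2) = 10/(47 + 16000) = 10/16050 = 0.0006232 A
V_R2 = I × R2 = V1 × R2/(R1 + R2) = 10 × 16000/16050 = 9.971 V

Final answer: 9.971 V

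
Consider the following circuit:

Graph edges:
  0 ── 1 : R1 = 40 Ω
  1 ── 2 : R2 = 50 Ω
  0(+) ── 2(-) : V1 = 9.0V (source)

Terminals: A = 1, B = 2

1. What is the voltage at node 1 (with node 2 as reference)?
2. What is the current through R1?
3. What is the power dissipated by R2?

Nodal analysis, taking node 2 as the 0 V reference.
Source V1 fixes V_0 = 9 V.
KCL at each unknown node (sum of currents leaving = 0; resistances in Ω):
  Node 1: (V_1 - 9)/40 + (V_1 - 0)/50 = 0
Collecting terms: 0.045 × V_1 = 0.225  =>  V_1 = 5 V
Part 1:
  Read off the nodal solution: V_1 = 5 V
Part 2:
  I_R1 = (V_0 - V_1)/R1 = (9 - 5)/40 = 0.1 A
  Magnitude: I_R1 = 0.1 A
Part 3:
  I_R2 = (V_1 - V_2)/R2 = (5 - 0)/50 = 0.1 A
  P_R2 = I_R2² × R2 = (0.1)² × 50 = 0.5 W

Final answers:
1. V_1 = 5 V
2. I_R1 = 0.1 A
3. P_R2 = 0.5 W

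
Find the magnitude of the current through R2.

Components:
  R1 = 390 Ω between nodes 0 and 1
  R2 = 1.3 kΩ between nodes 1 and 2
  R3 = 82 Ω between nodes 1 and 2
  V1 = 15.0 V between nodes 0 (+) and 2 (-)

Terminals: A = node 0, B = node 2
Nodal analysis, taking node 2 as the 0 V reference.
Source V1 fixes V_0 = 15 V.
KCL at each unknown node (sum of currents leaving = 0; resistances in Ω):
  Node 1: (V_1 - 15)/390 + (V_1 - 0)/1300 + (V_1 - 0)/82 = 0
Collecting terms: 0.01553 × V_1 = 0.03846  =>  V_1 = 2.477 V
I_R2 = (V_1 - V_2)/R2 = (2.477 - 0)/1300 = 0.001905 A
|I_R2| = 0.001905 A

Final answer: |I_R2| = 0.001905 A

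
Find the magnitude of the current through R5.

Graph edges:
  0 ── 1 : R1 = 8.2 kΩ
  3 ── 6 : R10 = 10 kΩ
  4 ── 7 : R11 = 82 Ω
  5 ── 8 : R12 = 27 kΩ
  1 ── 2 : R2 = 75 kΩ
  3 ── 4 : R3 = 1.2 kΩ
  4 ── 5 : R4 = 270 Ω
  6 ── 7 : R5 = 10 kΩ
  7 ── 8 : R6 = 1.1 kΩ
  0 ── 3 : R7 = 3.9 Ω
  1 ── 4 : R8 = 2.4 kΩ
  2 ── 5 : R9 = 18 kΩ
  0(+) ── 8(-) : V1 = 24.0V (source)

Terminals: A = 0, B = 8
Nodal analysis, taking node 8 as the 0 V reference.
Source V1 fixes V_0 = 24 V.
KCL at each unknown node (sum of currents leaving = 0; resistances in Ω):
  Node 1: (V_1 - 24)/8200 + (V_1 - V_2)/75000 + (V_1 - V_4)/2400 = 0
  Node 2: (V_2 - V_1)/75000 + (V_2 - V_5)/18000 = 0
  Node 3: (V_3 - V_4)/1200 + (V_3 - 24)/3.9 + (V_3 - V_6)/10000 = 0
  Node 4: (V_4 - V_3)/1200 + (V_4 - V_5)/270 + (V_4 - V_1)/2400 + (V_4 - V_7)/82 = 0
  Node 5: (V_5 - V_4)/270 + (V_5 - V_2)/18000 + (V_5 - 0)/27000 = 0
  Node 6: (V_6 - V_7)/10000 + (V_6 - V_3)/10000 = 0
  Node 7: (V_7 - V_6)/10000 + (V_7 - 0)/1100 + (V_7 - V_4)/82 = 0
Collecting terms (coefficients in siemens):
  0.000552·V_1 - 0.00001333·V_2 - 0.0004167·V_4 = 0.002927
  0.00006889·V_2 - 0.00001333·V_1 - 0.00005556·V_5 = 0
  0.2573·V_3 - 0.0008333·V_4 - 0.0001·V_6 = 6.154
  0.01715·V_4 - 0.0004167·V_1 - 0.0008333·V_3 - 0.003704·V_5 - 0.0122·V_7 = 0
  0.003796·V_5 - 0.00005556·V_2 - 0.003704·V_4 = 0
  0.0002·V_6 - 0.0001·V_3 - 0.0001·V_7 = 0
  0.0132·V_7 - 0.0122·V_4 - 0.0001·V_6 = 0
Solving these 7 simultaneous equations (Gaussian elimination) gives:
  V_1 = 15.13 V, V_2 = 12.99 V, V_3 = 23.96 V, V_4 = 12.6 V
  V_5 = 12.48 V, V_6 = 17.87 V, V_7 = 11.77 V
I_R5 = (V_6 - V_7)/R5 = (17.87 - 11.77)/10000 = 0.0006096 A
|I_R5| = 0.0006096 A

Final answer: |I_R5| = 0.0006096 A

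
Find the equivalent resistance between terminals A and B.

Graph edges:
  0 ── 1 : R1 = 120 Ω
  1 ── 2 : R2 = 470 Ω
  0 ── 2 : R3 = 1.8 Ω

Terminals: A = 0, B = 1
Reduce the network between node 0 (A) and node 1 (B) by series/parallel combination:
  Rs1 = R3 + R2 (series, joined only at node 2) = 1.8 + 470 = 471.8 Ω
  Rp1 = R1 ‖ Rs1 (parallel, both between nodes 0 and 1) = 1/(1/120 + 1/471.8) = 95.67 Ω
R_eq = 95.67 Ω

Final answer: 95.67 Ω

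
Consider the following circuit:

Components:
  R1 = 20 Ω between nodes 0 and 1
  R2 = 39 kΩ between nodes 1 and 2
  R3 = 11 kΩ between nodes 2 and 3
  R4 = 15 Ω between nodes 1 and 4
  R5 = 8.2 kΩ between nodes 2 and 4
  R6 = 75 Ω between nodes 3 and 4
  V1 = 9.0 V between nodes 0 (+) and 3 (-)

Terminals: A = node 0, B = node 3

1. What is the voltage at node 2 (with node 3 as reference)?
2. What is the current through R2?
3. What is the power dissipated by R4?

Nodal analysis, taking node 3 as the 0 V reference.
Source V1 fixes V_0 = 9 V.
KCL at each unknown node (sum of currents leaving = 0; resistances in Ω):
  Node 1: (V_1 - 9)/20 + (V_1 - V_2)/39000 + (V_1 - V_4)/15 = 0
  Node 2: (V_2 - V_1)/39000 + (V_2 - 0)/11000 + (V_2 - V_4)/8200 = 0
  Node 4: (V_4 - V_1)/15 + (V_4 - V_2)/8200 + (V_4 - 0)/75 = 0
Collecting terms (coefficients in siemens):
  0.1167·V_1 - 0.00002564·V_2 - 0.06667·V_4 = 0.45
  0.0002385·V_2 - 0.00002564·V_1 - 0.000122·V_4 = 0
  0.08012·V_4 - 0.06667·V_1 - 0.000122·V_2 = 0
Solving these 3 simultaneous equations (Gaussian elimination) gives:
  V_1 = 7.359 V, V_2 = 3.925 V, V_4 = 6.129 V
Part 1:
  Read off the nodal solution: V_2 = 3.925 V
Part 2:
  I_R2 = (V_1 - V_2)/R2 = (7.359 - 3.925)/39000 = 0.00008804 A
  Magnitude: I_R2 = 0.00008804 A
Part 3:
  I_R4 = (V_1 - V_4)/R4 = (7.359 - 6.129)/15 = 0.08199 A
  P_R4 = I_R4² × R4 = (0.08199)² × 15 = 0.1008 W

Final answers:
1. V_2 = 3.925 V
2. I_R2 = 8.804e-05 A
3. P_R4 = 0.1008 W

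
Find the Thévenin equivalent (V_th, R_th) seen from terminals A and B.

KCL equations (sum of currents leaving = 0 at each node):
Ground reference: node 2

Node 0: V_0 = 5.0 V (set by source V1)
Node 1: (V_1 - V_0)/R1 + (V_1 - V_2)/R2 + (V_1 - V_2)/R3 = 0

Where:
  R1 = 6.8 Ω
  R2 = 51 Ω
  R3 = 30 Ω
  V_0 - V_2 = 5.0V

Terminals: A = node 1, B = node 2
Step 1 — V_th is the open-circuit voltage V_A - V_B (nothing connected across the terminals).
Nodal analysis, taking node 2 as the 0 V reference.
Source V1 fixes V_0 = 5 V.
KCL at each unknown node (sum of currents leaving = 0; resistances in Ω):
  Node 1: (V_1 - 5)/6.8 + (V_1 - 0)/51 + (V_1 - 0)/30 = 0
Collecting terms: 0.2 × V_1 = 0.7353  =>  V_1 = 3.676 V
V_th = V_1 - V_2 = 3.676 - 0 = 3.676 V
Step 2 — R_th: zero the source — replace V1 by a short circuit (node 2 merges into node 0) — and find the resistance seen between A (node 1) and B (node 0).
Reduce the network between node 1 (A) and node 0 (B) by series/parallel combination:
  Rp1 = R1 ‖ R2 ‖ R3 (parallel, all between nodes 0 and 1) = 1/(1/6.8 + 1/51 + 1/30) = 5 Ω
R_th = 5 Ω

Final answer: V_th = 3.676 V, R_th = 5 Ω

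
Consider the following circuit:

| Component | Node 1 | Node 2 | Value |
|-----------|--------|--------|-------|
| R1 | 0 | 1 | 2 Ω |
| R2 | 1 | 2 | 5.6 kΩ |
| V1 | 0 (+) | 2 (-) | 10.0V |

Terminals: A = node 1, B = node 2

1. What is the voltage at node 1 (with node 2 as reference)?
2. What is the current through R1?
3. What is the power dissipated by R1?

Nodal analysis, taking node 2 as the 0 V reference.
Source V1 fixes V_0 = 10 V.
KCL at each unknown node (sum of currents leaving = 0; resistances in Ω):
  Node 1: (V_1 - 10)/2 + (V_1 - 0)/5600 = 0
Collecting terms: 0.5002 × V_1 = 5  =>  V_1 = 9.996 V
Part 1:
  Read off the nodal solution: V_1 = 9.996 V
Part 2:
  I_R1 = (V_0 - V_1)/R1 = (10 - 9.996)/2 = 0.001785 A
  Magnitude: I_R1 = 0.001785 A
Part 3:
  I_R1 = (V_0 - V_1)/R1 = (10 - 9.996)/2 = 0.001785 A
  P_R1 = I_R1² × R1 = (0.001785)² × 2 = 0.000006373 W

Final answers:
1. V_1 = 9.996 V
2. I_R1 = 0.001785 A
3. P_R1 = 6.373e-06 W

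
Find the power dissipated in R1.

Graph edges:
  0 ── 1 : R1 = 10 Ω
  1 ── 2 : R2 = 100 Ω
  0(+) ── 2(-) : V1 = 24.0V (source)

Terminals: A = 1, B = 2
Nodal analysis, taking node 2 as the 0 V reference.
Source V1 fixes V_0 = 24 V.
KCL at each unknown node (sum of currents leaving = 0; resistances in Ω):
  Node 1: (V_1 - 24)/10 + (V_1 - 0)/100 = 0
Collecting terms: 0.11 × V_1 = 2.4  =>  V_1 = 21.82 V
I_R1 = (V_0 - V_1)/R1 = (24 - 21.82)/10 = 0.2182 A
P_R1 = I_R1² × R1 = (0.2182)² × 10 = 0.476 W

Final answer: 0.476 W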